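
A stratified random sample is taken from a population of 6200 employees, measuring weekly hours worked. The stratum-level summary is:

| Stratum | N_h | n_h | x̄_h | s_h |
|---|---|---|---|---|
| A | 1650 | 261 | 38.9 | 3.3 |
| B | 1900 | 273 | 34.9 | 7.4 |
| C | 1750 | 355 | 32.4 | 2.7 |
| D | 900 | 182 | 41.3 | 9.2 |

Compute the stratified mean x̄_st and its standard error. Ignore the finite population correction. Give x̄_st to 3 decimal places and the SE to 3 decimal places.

x̄_st = Σ W_h x̄_h = (1650·38.9 + 1900·34.9 + 1750·32.4 + 900·41.3)/6200 = 36.18790
V̂(x̄_st) = Σ W_h² s_h²/n_h, with W_h = N_h/N and N = 6200:
  stratum A: (1650/6200)²·3.3²/261 = 0.0029551
  stratum B: (1900/6200)²·7.4²/273 = 0.0188376
  stratum C: (1750/6200)²·2.7²/355 = 0.00163603
  stratum D: (900/6200)²·9.2²/182 = 0.00979954
V̂(x̄_st) = 0.0332282
SE(x̄_st) = √0.0332282 = 0.182286

x̄_st ≈ 36.188, SE ≈ 0.182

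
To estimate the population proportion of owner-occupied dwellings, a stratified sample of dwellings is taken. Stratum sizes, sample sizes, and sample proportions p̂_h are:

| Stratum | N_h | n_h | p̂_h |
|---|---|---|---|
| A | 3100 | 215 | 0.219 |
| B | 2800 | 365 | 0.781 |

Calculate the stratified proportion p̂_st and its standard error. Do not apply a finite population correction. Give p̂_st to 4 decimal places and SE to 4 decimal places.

N = 5900; stratum weights W_h = N_h/N.
p̂_st = Σ W_h p̂_h = (3100·0.219 + 2800·0.781)/5900 = 0.48571
V̂(p̂_st) = Σ W_h² p̂_h(1−p̂_h)/(n_h−1):
  stratum A: (3100/5900)²·0.219·0.781/214 = 0.000220648
  stratum B: (2800/5900)²·0.781·0.219/364 = 0.000105829
V̂(p̂_st) = 0.000326478; SE = √V̂ = 0.0180687

p̂_st ≈ 0.4857, SE ≈ 0.0181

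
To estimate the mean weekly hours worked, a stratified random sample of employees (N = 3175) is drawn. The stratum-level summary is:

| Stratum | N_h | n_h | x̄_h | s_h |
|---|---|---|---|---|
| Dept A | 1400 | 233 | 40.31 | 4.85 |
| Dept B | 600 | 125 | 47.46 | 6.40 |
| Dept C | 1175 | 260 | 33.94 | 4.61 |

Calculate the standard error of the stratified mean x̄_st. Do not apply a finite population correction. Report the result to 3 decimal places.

SE(x̄_st) ≈ 0.206

V̂(x̄_st) = Σ W_h² s_h²/n_h, with W_h = N_h/N and N = 3175:
  stratum Dept A: (1400/3175)²·4.85²/233 = 0.0196289
  stratum Dept B: (600/3175)²·6.40²/125 = 0.0117021
  stratum Dept C: (1175/3175)²·4.61²/260 = 0.0111948
V̂(x̄_st) = 0.0425259
SE(x̄_st) = √0.0425259 = 0.206218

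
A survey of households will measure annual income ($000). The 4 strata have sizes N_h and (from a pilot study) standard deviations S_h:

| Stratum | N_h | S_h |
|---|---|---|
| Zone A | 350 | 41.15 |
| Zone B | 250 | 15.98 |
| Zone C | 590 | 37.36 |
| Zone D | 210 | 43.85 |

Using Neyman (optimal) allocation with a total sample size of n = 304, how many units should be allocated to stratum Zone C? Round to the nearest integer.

Neyman allocation: n_h = n · N_h S_h / Σ N_i S_i, with n = 304.
  stratum Zone A: N_h·S_h = 350·41.15 = 14402.50
  stratum Zone B: N_h·S_h = 250·15.98 = 3995.00
  stratum Zone C: N_h·S_h = 590·37.36 = 22042.40
  stratum Zone D: N_h·S_h = 210·43.85 = 9208.50
Σ N_h S_h = 49648.40
n for stratum Zone C = 304·22042.40/49648.40 = 134.967 → 135

135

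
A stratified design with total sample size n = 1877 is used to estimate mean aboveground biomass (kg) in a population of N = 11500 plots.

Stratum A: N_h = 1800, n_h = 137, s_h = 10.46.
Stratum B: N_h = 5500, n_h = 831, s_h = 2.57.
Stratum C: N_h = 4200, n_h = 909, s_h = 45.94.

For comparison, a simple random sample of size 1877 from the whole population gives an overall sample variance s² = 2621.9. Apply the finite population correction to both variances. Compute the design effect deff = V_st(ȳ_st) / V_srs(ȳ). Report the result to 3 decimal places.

V̂(ȳ_st) = Σ W_h² (1 − n_h/N_h) s_h²/n_h, with W_h = N_h/N and N = 11500:
  stratum A: (1800/11500)²·(1 − 137/1800)·10.46²/137 = 0.0180764
  stratum B: (5500/11500)²·(1 − 831/5500)·2.57²/831 = 0.00154332
  stratum C: (4200/11500)²·(1 − 909/4200)·45.94²/909 = 0.242661
V_st = 0.26228
V_srs = (1 − 1877/11500)·2621.9/1877 = 1.16887
deff = V_st / V_srs = 0.26228/1.16887 = 0.2244

deff ≈ 0.224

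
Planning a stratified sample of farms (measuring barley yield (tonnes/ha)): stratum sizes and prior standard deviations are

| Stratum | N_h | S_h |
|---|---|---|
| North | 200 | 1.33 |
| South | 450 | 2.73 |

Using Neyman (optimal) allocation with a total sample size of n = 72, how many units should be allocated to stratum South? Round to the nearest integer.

Neyman allocation: n_h = n · N_h S_h / Σ N_i S_i, with n = 72.
  stratum North: N_h·S_h = 200·1.33 = 266.00
  stratum South: N_h·S_h = 450·2.73 = 1228.50
Σ N_h S_h = 1494.50
n for stratum South = 72·1228.50/1494.50 = 59.185 → 59

59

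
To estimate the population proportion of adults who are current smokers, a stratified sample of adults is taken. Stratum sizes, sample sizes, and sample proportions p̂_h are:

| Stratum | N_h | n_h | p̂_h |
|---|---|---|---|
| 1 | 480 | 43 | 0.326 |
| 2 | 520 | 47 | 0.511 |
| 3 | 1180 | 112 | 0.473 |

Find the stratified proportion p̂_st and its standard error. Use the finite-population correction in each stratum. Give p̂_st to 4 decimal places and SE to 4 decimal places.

p̂_st ≈ 0.4497, SE ≈ 0.0333

N = 2180; stratum weights W_h = N_h/N.
p̂_st = Σ W_h p̂_h = (480·0.326 + 520·0.511 + 1180·0.473)/2180 = 0.44970
V̂(p̂_st) = Σ W_h² (1 − n_h/N_h) p̂_h(1−p̂_h)/(n_h−1):
  stratum 1: (480/2180)²·(1 − 43/480)·0.326·0.674/42 = 0.000230907
  stratum 2: (520/2180)²·(1 − 47/520)·0.511·0.489/46 = 0.000281141
  stratum 3: (1180/2180)²·(1 − 112/1180)·0.473·0.527/111 = 0.00059551
V̂(p̂_st) = 0.00110756; SE = √V̂ = 0.03328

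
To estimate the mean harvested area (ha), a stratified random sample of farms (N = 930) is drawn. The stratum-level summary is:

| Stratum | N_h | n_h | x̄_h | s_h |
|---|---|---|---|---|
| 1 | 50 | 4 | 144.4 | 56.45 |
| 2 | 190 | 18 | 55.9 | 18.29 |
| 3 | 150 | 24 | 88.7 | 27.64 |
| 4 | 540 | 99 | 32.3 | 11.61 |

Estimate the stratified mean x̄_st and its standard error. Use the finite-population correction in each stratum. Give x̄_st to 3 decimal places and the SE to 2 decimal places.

x̄_st ≈ 52.245, SE ≈ 1.97

x̄_st = Σ W_h x̄_h = (50·144.4 + 190·55.9 + 150·88.7 + 540·32.3)/930 = 52.24516
V̂(x̄_st) = Σ W_h² (1 − n_h/N_h) s_h²/n_h, with W_h = N_h/N and N = 930:
  stratum 1: (50/930)²·(1 − 4/50)·56.45²/4 = 2.11851
  stratum 2: (190/930)²·(1 − 18/190)·18.29²/18 = 0.702217
  stratum 3: (150/930)²·(1 − 24/150)·27.64²/24 = 0.695602
  stratum 4: (540/930)²·(1 − 99/540)·11.61²/99 = 0.374883
V̂(x̄_st) = 3.89121
SE(x̄_st) = √3.89121 = 1.97261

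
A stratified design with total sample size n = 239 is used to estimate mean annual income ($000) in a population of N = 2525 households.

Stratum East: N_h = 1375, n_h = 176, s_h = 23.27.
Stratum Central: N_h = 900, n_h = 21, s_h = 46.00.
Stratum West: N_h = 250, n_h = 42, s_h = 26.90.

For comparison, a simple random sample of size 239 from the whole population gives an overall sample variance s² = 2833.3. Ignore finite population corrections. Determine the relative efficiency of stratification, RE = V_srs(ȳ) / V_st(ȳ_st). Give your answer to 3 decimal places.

V̂(ȳ_st) = Σ W_h² s_h²/n_h, with W_h = N_h/N and N = 2525:
  stratum East: (1375/2525)²·23.27²/176 = 0.912353
  stratum Central: (900/2525)²·46.00²/21 = 12.8014
  stratum West: (250/2525)²·26.90²/42 = 0.168893
V_st = 13.8827
V_srs = s²/n = 2833.3/239 = 11.8548
Relative efficiency = V_srs / V_st = 11.8548/13.8827 = 0.8539

RE ≈ 0.854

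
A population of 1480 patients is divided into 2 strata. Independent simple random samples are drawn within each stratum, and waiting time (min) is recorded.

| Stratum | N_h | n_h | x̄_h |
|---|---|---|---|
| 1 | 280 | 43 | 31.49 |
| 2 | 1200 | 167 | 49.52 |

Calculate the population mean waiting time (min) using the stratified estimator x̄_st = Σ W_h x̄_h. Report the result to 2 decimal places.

x̄_st ≈ 46.11

N = Σ N_h = 1480. Stratum weights W_h = N_h/N.
x̄_st = (280·31.49 + 1200·49.52) / 1480 = 46.1089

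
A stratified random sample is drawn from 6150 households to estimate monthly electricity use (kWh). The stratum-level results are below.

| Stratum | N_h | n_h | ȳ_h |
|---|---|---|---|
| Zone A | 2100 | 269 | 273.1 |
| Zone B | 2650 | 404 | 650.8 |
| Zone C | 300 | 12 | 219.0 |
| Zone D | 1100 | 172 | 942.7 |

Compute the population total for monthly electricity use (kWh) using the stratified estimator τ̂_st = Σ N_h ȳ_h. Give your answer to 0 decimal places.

τ̂_st ≈ 3400800

τ̂_st = Σ N_h ȳ_h = 2100·273.1 + 2650·650.8 + 300·219.0 + 1100·942.7 = 3400800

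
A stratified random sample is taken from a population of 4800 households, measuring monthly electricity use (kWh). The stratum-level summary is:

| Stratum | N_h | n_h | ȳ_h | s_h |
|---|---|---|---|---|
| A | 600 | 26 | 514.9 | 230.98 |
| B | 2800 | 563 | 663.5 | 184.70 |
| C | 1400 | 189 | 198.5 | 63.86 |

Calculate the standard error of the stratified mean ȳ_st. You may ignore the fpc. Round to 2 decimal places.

V̂(ȳ_st) = Σ W_h² s_h²/n_h, with W_h = N_h/N and N = 4800:
  stratum A: (600/4800)²·230.98²/26 = 32.0624
  stratum B: (2800/4800)²·184.70²/563 = 20.6186
  stratum C: (1400/4800)²·63.86²/189 = 1.83556
V̂(ȳ_st) = 54.5165
SE(ȳ_st) = √54.5165 = 7.38353

SE(ȳ_st) ≈ 7.38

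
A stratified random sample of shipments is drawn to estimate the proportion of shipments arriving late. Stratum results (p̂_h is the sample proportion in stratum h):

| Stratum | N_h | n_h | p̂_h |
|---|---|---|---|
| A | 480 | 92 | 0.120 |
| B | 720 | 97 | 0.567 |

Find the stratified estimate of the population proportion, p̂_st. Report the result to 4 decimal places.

p̂_st ≈ 0.3882

N = 1200; stratum weights W_h = N_h/N.
p̂_st = Σ W_h p̂_h = (480·0.120 + 720·0.567)/1200 = 0.38820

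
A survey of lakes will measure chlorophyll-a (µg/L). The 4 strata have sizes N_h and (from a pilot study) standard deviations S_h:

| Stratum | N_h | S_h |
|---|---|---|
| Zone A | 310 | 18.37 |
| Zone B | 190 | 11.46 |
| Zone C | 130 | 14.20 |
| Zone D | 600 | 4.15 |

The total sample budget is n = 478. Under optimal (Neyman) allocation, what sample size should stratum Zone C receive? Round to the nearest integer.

Neyman allocation: n_h = n · N_h S_h / Σ N_i S_i, with n = 478.
  stratum Zone A: N_h·S_h = 310·18.37 = 5694.70
  stratum Zone B: N_h·S_h = 190·11.46 = 2177.40
  stratum Zone C: N_h·S_h = 130·14.20 = 1846.00
  stratum Zone D: N_h·S_h = 600·4.15 = 2490.00
Σ N_h S_h = 12208.10
n for stratum Zone C = 478·1846.00/12208.10 = 72.279 → 72

72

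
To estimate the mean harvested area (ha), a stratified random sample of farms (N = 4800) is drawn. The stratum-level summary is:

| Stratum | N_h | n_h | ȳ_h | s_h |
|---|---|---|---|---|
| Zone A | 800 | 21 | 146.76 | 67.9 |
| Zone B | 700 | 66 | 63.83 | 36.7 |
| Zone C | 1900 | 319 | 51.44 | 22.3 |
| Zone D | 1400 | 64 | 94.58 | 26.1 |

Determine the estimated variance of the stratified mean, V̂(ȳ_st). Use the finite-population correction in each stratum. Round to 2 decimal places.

V̂(ȳ_st) ≈ 7.40

V̂(ȳ_st) = Σ W_h² (1 − n_h/N_h) s_h²/n_h, with W_h = N_h/N and N = 4800:
  stratum Zone A: (800/4800)²·(1 − 21/800)·67.9²/21 = 5.93834
  stratum Zone B: (700/4800)²·(1 − 66/700)·36.7²/66 = 0.393091
  stratum Zone C: (1900/4800)²·(1 − 319/1900)·22.3²/319 = 0.203246
  stratum Zone D: (1400/4800)²·(1 − 64/1400)·26.1²/64 = 0.864078
V̂(ȳ_st) = 7.39876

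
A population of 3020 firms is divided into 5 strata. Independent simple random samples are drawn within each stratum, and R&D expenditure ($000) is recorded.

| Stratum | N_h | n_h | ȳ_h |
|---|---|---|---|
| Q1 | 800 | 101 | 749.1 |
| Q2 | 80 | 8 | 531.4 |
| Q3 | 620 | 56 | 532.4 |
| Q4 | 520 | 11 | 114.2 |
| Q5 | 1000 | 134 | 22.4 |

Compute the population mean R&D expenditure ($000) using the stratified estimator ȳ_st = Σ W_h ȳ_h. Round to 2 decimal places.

ȳ_st ≈ 348.90

N = Σ N_h = 3020. Stratum weights W_h = N_h/N.
ȳ_st = (800·749.1 + 80·531.4 + 620·532.4 + 520·114.2 + 1000·22.4) / 3020 = 348.8954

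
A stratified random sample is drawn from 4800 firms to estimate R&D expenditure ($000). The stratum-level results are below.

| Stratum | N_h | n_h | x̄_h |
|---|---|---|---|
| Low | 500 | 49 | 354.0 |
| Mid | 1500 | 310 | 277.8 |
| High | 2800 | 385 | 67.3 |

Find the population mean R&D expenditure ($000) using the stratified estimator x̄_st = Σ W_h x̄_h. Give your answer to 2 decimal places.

x̄_st ≈ 162.95

N = Σ N_h = 4800. Stratum weights W_h = N_h/N.
x̄_st = (500·354.0 + 1500·277.8 + 2800·67.3) / 4800 = 162.9458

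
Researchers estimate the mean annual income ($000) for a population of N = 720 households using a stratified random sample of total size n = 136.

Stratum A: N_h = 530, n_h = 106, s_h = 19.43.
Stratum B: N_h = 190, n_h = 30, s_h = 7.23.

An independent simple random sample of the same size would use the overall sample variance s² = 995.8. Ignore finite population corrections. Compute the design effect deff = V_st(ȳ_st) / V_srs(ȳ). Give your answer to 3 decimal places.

deff ≈ 0.280

V̂(ȳ_st) = Σ W_h² s_h²/n_h, with W_h = N_h/N and N = 720:
  stratum A: (530/720)²·19.43²/106 = 1.92986
  stratum B: (190/720)²·7.23²/30 = 0.121338
V_st = 2.0512
V_srs = s²/n = 995.8/136 = 7.32206
deff = V_st / V_srs = 2.0512/7.32206 = 0.2801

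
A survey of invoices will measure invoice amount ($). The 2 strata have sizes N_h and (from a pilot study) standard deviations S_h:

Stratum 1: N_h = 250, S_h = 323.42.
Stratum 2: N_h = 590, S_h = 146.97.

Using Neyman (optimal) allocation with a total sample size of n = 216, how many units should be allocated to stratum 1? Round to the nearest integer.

104

Neyman allocation: n_h = n · N_h S_h / Σ N_i S_i, with n = 216.
  stratum 1: N_h·S_h = 250·323.42 = 80855.00
  stratum 2: N_h·S_h = 590·146.97 = 86712.30
Σ N_h S_h = 167567.30
n for stratum 1 = 216·80855.00/167567.30 = 104.225 → 104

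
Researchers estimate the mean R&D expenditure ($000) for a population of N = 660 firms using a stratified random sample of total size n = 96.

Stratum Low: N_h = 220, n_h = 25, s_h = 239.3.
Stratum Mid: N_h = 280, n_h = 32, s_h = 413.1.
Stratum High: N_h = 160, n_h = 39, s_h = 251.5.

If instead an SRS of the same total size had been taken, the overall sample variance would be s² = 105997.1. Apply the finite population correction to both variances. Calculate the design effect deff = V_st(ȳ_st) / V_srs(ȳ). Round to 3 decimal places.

deff ≈ 1.216

V̂(ȳ_st) = Σ W_h² (1 − n_h/N_h) s_h²/n_h, with W_h = N_h/N and N = 660:
  stratum Low: (220/660)²·(1 − 25/220)·239.3²/25 = 225.587
  stratum Mid: (280/660)²·(1 − 32/280)·413.1²/32 = 850.124
  stratum High: (160/660)²·(1 − 39/160)·251.5²/39 = 72.0823
V_st = 1147.79
V_srs = (1 − 96/660)·105997.1/96 = 943.535
deff = V_st / V_srs = 1147.79/943.535 = 1.2165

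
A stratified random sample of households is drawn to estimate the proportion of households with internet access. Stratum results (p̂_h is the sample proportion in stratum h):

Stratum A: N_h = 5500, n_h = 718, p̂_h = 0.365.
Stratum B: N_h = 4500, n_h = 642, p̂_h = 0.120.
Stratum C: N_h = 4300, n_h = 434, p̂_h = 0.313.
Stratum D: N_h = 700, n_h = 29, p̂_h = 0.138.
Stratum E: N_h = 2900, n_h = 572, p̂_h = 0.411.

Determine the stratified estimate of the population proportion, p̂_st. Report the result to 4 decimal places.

N = 17900; stratum weights W_h = N_h/N.
p̂_st = Σ W_h p̂_h = (5500·0.365 + 4500·0.120 + 4300·0.313 + 700·0.138 + 2900·0.411)/17900 = 0.28949

p̂_st ≈ 0.2895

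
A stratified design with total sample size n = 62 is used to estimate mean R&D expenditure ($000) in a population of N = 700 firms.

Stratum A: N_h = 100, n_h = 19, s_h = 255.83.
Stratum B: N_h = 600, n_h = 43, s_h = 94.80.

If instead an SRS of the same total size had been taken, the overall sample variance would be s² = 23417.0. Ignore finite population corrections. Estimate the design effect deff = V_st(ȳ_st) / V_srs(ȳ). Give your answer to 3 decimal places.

deff ≈ 0.593

V̂(ȳ_st) = Σ W_h² s_h²/n_h, with W_h = N_h/N and N = 700:
  stratum A: (100/700)²·255.83²/19 = 70.2997
  stratum B: (600/700)²·94.80²/43 = 153.552
V_st = 223.851
V_srs = s²/n = 23417.0/62 = 377.694
deff = V_st / V_srs = 223.851/377.694 = 0.5927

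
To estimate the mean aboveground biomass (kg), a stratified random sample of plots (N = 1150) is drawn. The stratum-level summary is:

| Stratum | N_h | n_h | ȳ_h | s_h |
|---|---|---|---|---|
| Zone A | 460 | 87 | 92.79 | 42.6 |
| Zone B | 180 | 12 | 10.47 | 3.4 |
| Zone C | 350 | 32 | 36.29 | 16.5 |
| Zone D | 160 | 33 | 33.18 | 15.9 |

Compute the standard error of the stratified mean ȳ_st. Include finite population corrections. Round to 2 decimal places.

V̂(ȳ_st) = Σ W_h² (1 − n_h/N_h) s_h²/n_h, with W_h = N_h/N and N = 1150:
  stratum Zone A: (460/1150)²·(1 − 87/460)·42.6²/87 = 2.70627
  stratum Zone B: (180/1150)²·(1 − 12/180)·3.4²/12 = 0.0220274
  stratum Zone C: (350/1150)²·(1 − 32/350)·16.5²/32 = 0.716007
  stratum Zone D: (160/1150)²·(1 − 33/160)·15.9²/33 = 0.117709
V̂(ȳ_st) = 3.56201
SE(ȳ_st) = √3.56201 = 1.88733

SE(ȳ_st) ≈ 1.89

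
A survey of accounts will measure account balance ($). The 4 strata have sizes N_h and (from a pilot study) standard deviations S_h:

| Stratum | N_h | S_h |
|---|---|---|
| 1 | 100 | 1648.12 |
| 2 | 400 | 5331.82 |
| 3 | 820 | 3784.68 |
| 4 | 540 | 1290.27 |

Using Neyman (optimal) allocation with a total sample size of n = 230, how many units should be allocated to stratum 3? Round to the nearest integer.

Neyman allocation: n_h = n · N_h S_h / Σ N_i S_i, with n = 230.
  stratum 1: N_h·S_h = 100·1648.12 = 164812.00
  stratum 2: N_h·S_h = 400·5331.82 = 2132728.00
  stratum 3: N_h·S_h = 820·3784.68 = 3103437.60
  stratum 4: N_h·S_h = 540·1290.27 = 696745.80
Σ N_h S_h = 6097723.40
n for stratum 3 = 230·3103437.60/6097723.40 = 117.059 → 117

117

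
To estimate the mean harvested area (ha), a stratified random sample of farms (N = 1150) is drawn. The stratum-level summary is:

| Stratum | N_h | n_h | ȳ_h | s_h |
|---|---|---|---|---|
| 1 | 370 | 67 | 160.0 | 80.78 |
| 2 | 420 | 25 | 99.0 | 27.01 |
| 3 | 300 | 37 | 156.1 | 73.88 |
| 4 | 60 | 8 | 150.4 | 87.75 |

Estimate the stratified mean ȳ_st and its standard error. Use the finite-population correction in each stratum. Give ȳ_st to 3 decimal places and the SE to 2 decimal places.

ȳ_st = Σ W_h ȳ_h = (370·160.0 + 420·99.0 + 300·156.1 + 60·150.4)/1150 = 136.20348
V̂(ȳ_st) = Σ W_h² (1 − n_h/N_h) s_h²/n_h, with W_h = N_h/N and N = 1150:
  stratum 1: (370/1150)²·(1 − 67/370)·80.78²/67 = 8.25623
  stratum 2: (420/1150)²·(1 − 25/420)·27.01²/25 = 3.66066
  stratum 3: (300/1150)²·(1 − 37/300)·73.88²/37 = 8.80103
  stratum 4: (60/1150)²·(1 − 8/60)·87.75²/8 = 2.27072
V̂(ȳ_st) = 22.9886
SE(ȳ_st) = √22.9886 = 4.79465

ȳ_st ≈ 136.203, SE ≈ 4.79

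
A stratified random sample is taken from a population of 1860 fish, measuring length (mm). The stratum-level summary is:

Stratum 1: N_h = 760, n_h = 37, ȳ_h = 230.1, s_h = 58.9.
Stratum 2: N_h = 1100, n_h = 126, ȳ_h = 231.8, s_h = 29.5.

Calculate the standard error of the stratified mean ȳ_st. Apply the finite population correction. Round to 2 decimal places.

SE(ȳ_st) ≈ 4.13

V̂(ȳ_st) = Σ W_h² (1 − n_h/N_h) s_h²/n_h, with W_h = N_h/N and N = 1860:
  stratum 1: (760/1860)²·(1 − 37/760)·58.9²/37 = 14.8921
  stratum 2: (1100/1860)²·(1 − 126/1100)·29.5²/126 = 2.13894
V̂(ȳ_st) = 17.031
SE(ȳ_st) = √17.031 = 4.12686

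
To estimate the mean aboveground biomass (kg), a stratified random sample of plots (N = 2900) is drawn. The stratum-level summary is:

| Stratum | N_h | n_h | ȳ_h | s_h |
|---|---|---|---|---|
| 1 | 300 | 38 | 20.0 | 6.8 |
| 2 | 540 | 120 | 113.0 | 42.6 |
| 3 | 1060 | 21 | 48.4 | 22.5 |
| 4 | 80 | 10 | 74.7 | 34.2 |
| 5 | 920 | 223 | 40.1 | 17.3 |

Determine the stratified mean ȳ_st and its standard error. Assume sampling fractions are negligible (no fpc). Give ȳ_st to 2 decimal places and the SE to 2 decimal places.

ȳ_st = Σ W_h ȳ_h = (300·20.0 + 540·113.0 + 1060·48.4 + 80·74.7 + 920·40.1)/2900 = 55.58345
V̂(ȳ_st) = Σ W_h² s_h²/n_h, with W_h = N_h/N and N = 2900:
  stratum 1: (300/2900)²·6.8²/38 = 0.0130221
  stratum 2: (540/2900)²·42.6²/120 = 0.52436
  stratum 3: (1060/2900)²·22.5²/21 = 3.22078
  stratum 4: (80/2900)²·34.2²/10 = 0.0890095
  stratum 5: (920/2900)²·17.3²/223 = 0.135073
V̂(ȳ_st) = 3.98225
SE(ȳ_st) = √3.98225 = 1.99556

ȳ_st ≈ 55.58, SE ≈ 2.00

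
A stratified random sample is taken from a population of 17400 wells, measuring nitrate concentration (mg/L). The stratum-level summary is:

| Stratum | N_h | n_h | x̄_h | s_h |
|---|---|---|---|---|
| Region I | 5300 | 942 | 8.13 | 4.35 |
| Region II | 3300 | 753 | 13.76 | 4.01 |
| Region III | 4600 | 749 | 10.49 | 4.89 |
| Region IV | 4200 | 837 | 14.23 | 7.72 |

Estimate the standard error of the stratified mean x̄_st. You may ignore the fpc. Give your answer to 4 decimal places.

V̂(x̄_st) = Σ W_h² s_h²/n_h, with W_h = N_h/N and N = 17400:
  stratum Region I: (5300/17400)²·4.35²/942 = 0.00186372
  stratum Region II: (3300/17400)²·4.01²/753 = 0.00076811
  stratum Region III: (4600/17400)²·4.89²/749 = 0.00223127
  stratum Region IV: (4200/17400)²·7.72²/837 = 0.00414867
V̂(x̄_st) = 0.00901178
SE(x̄_st) = √0.00901178 = 0.0949304

SE(x̄_st) ≈ 0.0949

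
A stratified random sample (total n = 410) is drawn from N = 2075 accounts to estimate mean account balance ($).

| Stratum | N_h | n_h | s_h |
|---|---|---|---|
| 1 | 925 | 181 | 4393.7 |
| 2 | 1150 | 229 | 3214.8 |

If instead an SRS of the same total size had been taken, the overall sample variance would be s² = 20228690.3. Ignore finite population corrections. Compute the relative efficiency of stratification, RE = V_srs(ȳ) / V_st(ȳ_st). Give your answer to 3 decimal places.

RE ≈ 1.407

V̂(ȳ_st) = Σ W_h² s_h²/n_h, with W_h = N_h/N and N = 2075:
  stratum 1: (925/2075)²·4393.7²/181 = 21194.8
  stratum 2: (1150/2075)²·3214.8²/229 = 13862.2
V_st = 35057
V_srs = s²/n = 20228690.3/410 = 49338.3
Relative efficiency = V_srs / V_st = 49338.3/35057 = 1.4074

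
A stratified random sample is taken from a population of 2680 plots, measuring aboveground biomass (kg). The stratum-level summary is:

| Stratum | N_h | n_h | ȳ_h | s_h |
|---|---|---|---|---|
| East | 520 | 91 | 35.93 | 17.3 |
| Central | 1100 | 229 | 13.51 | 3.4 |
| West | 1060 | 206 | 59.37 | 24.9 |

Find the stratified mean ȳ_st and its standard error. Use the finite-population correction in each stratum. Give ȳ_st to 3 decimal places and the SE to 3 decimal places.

ȳ_st ≈ 35.999, SE ≈ 0.699

ȳ_st = Σ W_h ȳ_h = (520·35.93 + 1100·13.51 + 1060·59.37)/2680 = 35.99881
V̂(ȳ_st) = Σ W_h² (1 − n_h/N_h) s_h²/n_h, with W_h = N_h/N and N = 2680:
  stratum East: (520/2680)²·(1 − 91/520)·17.3²/91 = 0.102151
  stratum Central: (1100/2680)²·(1 − 229/1100)·3.4²/229 = 0.00673385
  stratum West: (1060/2680)²·(1 − 206/1060)·24.9²/206 = 0.379337
V̂(ȳ_st) = 0.488222
SE(ȳ_st) = √0.488222 = 0.698729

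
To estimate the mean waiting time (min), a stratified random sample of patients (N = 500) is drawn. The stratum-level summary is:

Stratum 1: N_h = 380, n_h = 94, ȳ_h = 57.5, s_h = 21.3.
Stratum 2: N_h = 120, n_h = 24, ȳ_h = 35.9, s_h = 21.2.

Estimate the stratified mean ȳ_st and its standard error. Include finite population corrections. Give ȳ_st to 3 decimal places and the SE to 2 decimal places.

ȳ_st ≈ 52.316, SE ≈ 1.72

ȳ_st = Σ W_h ȳ_h = (380·57.5 + 120·35.9)/500 = 52.31600
V̂(ȳ_st) = Σ W_h² (1 − n_h/N_h) s_h²/n_h, with W_h = N_h/N and N = 500:
  stratum 1: (380/500)²·(1 − 94/380)·21.3²/94 = 2.09817
  stratum 2: (120/500)²·(1 − 24/120)·21.2²/24 = 0.862925
V̂(ȳ_st) = 2.9611
SE(ȳ_st) = √2.9611 = 1.72078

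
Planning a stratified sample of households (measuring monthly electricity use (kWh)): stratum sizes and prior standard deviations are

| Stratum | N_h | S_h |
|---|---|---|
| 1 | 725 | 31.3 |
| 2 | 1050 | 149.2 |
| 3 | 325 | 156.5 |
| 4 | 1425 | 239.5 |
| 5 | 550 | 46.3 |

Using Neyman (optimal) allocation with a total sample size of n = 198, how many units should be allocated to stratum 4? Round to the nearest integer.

113

Neyman allocation: n_h = n · N_h S_h / Σ N_i S_i, with n = 198.
  stratum 1: N_h·S_h = 725·31.3 = 22692.50
  stratum 2: N_h·S_h = 1050·149.2 = 156660.00
  stratum 3: N_h·S_h = 325·156.5 = 50862.50
  stratum 4: N_h·S_h = 1425·239.5 = 341287.50
  stratum 5: N_h·S_h = 550·46.3 = 25465.00
Σ N_h S_h = 596967.50
n for stratum 4 = 198·341287.50/596967.50 = 113.197 → 113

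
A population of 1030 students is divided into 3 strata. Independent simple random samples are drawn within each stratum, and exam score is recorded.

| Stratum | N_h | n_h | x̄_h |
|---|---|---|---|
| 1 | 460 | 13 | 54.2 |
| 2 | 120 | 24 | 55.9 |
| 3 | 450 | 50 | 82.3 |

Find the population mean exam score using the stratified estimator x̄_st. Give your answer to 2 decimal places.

x̄_st ≈ 66.67

N = Σ N_h = 1030. Stratum weights W_h = N_h/N.
x̄_st = (460·54.2 + 120·55.9 + 450·82.3) / 1030 = 66.6748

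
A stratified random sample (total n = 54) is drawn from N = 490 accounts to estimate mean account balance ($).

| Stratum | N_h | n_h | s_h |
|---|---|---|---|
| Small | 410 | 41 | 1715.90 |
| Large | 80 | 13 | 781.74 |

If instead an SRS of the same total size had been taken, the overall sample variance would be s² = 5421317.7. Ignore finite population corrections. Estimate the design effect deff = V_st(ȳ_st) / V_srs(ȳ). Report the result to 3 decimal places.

deff ≈ 0.513

V̂(ȳ_st) = Σ W_h² s_h²/n_h, with W_h = N_h/N and N = 490:
  stratum Small: (410/490)²·1715.90²/41 = 50277.7
  stratum Large: (80/490)²·781.74²/13 = 1253.05
V_st = 51530.8
V_srs = s²/n = 5421317.7/54 = 100395
deff = V_st / V_srs = 51530.8/100395 = 0.5133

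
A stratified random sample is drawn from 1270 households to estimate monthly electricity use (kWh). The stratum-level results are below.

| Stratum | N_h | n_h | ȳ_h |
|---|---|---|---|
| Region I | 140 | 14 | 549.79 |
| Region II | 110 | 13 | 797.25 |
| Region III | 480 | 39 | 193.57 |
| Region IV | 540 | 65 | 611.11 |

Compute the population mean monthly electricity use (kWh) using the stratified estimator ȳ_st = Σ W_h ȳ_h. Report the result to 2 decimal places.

ȳ_st ≈ 462.66

N = Σ N_h = 1270. Stratum weights W_h = N_h/N.
ȳ_st = (140·549.79 + 110·797.25 + 480·193.57 + 540·611.11) / 1270 = 462.6623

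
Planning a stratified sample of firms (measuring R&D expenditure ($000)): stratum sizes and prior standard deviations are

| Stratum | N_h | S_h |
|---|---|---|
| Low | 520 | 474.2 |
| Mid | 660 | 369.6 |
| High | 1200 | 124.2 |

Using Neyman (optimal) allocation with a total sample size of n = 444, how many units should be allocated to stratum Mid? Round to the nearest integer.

Neyman allocation: n_h = n · N_h S_h / Σ N_i S_i, with n = 444.
  stratum Low: N_h·S_h = 520·474.2 = 246584.00
  stratum Mid: N_h·S_h = 660·369.6 = 243936.00
  stratum High: N_h·S_h = 1200·124.2 = 149040.00
Σ N_h S_h = 639560.00
n for stratum Mid = 444·243936.00/639560.00 = 169.347 → 169

169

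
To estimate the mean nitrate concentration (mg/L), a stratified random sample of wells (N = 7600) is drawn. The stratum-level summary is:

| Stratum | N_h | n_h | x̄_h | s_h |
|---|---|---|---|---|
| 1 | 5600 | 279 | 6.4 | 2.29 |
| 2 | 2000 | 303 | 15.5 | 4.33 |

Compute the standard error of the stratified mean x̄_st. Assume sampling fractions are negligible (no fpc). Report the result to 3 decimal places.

V̂(x̄_st) = Σ W_h² s_h²/n_h, with W_h = N_h/N and N = 7600:
  stratum 1: (5600/7600)²·2.29²/279 = 0.0102051
  stratum 2: (2000/7600)²·4.33²/303 = 0.00428515
V̂(x̄_st) = 0.0144902
SE(x̄_st) = √0.0144902 = 0.120375

SE(x̄_st) ≈ 0.120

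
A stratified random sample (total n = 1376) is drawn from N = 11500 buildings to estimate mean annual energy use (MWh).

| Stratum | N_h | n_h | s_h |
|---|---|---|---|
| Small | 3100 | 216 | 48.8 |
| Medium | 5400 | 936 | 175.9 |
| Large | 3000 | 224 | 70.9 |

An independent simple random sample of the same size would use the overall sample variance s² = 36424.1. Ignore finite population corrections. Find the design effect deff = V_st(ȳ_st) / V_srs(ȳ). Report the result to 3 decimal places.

deff ≈ 0.363

V̂(ȳ_st) = Σ W_h² s_h²/n_h, with W_h = N_h/N and N = 11500:
  stratum Small: (3100/11500)²·48.8²/216 = 0.80115
  stratum Medium: (5400/11500)²·175.9²/936 = 7.28866
  stratum Large: (3000/11500)²·70.9²/224 = 1.52718
V_st = 9.61699
V_srs = s²/n = 36424.1/1376 = 26.471
deff = V_st / V_srs = 9.61699/26.471 = 0.3633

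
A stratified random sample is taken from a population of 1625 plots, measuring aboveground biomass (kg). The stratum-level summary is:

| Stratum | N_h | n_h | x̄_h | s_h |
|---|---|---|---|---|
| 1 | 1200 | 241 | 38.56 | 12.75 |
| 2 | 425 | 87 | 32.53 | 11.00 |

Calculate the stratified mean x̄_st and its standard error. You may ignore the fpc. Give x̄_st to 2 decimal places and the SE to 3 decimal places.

x̄_st ≈ 36.98, SE ≈ 0.680

x̄_st = Σ W_h x̄_h = (1200·38.56 + 425·32.53)/1625 = 36.98292
V̂(x̄_st) = Σ W_h² s_h²/n_h, with W_h = N_h/N and N = 1625:
  stratum 1: (1200/1625)²·12.75²/241 = 0.36784
  stratum 2: (425/1625)²·11.00²/87 = 0.0951343
V̂(x̄_st) = 0.462974
SE(x̄_st) = √0.462974 = 0.680422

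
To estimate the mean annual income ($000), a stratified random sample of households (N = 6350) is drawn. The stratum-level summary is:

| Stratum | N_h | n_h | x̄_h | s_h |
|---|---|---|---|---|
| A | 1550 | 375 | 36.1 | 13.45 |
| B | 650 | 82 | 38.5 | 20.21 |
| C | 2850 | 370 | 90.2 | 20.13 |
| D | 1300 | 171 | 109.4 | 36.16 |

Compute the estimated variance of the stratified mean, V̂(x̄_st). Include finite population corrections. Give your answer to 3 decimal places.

V̂(x̄_st) ≈ 0.538

V̂(x̄_st) = Σ W_h² (1 − n_h/N_h) s_h²/n_h, with W_h = N_h/N and N = 6350:
  stratum A: (1550/6350)²·(1 − 375/1550)·13.45²/375 = 0.0217889
  stratum B: (650/6350)²·(1 − 82/650)·20.21²/82 = 0.0456072
  stratum C: (2850/6350)²·(1 − 370/2850)·20.13²/370 = 0.191971
  stratum D: (1300/6350)²·(1 − 171/1300)·36.16²/171 = 0.278324
V̂(x̄_st) = 0.537691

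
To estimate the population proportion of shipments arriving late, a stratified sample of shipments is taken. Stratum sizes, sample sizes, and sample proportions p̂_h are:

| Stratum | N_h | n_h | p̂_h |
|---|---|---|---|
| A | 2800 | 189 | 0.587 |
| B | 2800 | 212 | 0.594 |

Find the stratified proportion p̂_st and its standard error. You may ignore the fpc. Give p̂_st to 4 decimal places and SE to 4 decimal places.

N = 5600; stratum weights W_h = N_h/N.
p̂_st = Σ W_h p̂_h = (2800·0.587 + 2800·0.594)/5600 = 0.59050
V̂(p̂_st) = Σ W_h² p̂_h(1−p̂_h)/(n_h−1):
  stratum A: (2800/5600)²·0.587·0.413/188 = 0.000322382
  stratum B: (2800/5600)²·0.594·0.406/211 = 0.000285739
V̂(p̂_st) = 0.000608121; SE = √V̂ = 0.0246601

p̂_st ≈ 0.5905, SE ≈ 0.0247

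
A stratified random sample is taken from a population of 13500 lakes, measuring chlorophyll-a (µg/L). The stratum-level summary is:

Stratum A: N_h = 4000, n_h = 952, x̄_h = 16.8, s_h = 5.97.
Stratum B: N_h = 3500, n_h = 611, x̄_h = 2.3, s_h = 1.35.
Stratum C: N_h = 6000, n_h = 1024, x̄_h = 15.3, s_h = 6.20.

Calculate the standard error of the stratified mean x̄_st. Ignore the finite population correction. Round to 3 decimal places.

SE(x̄_st) ≈ 0.104

V̂(x̄_st) = Σ W_h² s_h²/n_h, with W_h = N_h/N and N = 13500:
  stratum A: (4000/13500)²·5.97²/952 = 0.00328673
  stratum B: (3500/13500)²·1.35²/611 = 0.000200491
  stratum C: (6000/13500)²·6.20²/1024 = 0.00741512
V̂(x̄_st) = 0.0109023
SE(x̄_st) = √0.0109023 = 0.104414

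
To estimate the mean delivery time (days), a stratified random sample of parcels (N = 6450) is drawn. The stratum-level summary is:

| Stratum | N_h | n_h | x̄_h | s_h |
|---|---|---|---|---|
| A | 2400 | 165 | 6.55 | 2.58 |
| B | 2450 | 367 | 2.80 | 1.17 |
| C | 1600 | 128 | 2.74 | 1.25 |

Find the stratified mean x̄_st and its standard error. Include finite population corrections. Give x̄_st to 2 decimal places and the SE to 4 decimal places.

x̄_st ≈ 4.18, SE ≈ 0.0797

x̄_st = Σ W_h x̄_h = (2400·6.55 + 2450·2.80 + 1600·2.74)/6450 = 4.18047
V̂(x̄_st) = Σ W_h² (1 − n_h/N_h) s_h²/n_h, with W_h = N_h/N and N = 6450:
  stratum A: (2400/6450)²·(1 − 165/2400)·2.58²/165 = 0.00520145
  stratum B: (2450/6450)²·(1 − 367/2450)·1.17²/367 = 0.000457553
  stratum C: (1600/6450)²·(1 − 128/1600)·1.25²/128 = 0.000691064
V̂(x̄_st) = 0.00635007
SE(x̄_st) = √0.00635007 = 0.0796873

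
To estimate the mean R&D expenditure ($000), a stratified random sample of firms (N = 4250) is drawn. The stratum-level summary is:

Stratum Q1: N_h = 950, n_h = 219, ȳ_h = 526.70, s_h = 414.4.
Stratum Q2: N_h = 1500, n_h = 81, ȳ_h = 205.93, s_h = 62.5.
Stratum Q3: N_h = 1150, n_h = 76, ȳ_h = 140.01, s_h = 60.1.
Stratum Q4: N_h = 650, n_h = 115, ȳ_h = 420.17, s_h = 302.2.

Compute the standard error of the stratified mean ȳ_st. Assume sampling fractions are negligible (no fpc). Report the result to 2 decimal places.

SE(ȳ_st) ≈ 8.20

V̂(ȳ_st) = Σ W_h² s_h²/n_h, with W_h = N_h/N and N = 4250:
  stratum Q1: (950/4250)²·414.4²/219 = 39.18
  stratum Q2: (1500/4250)²·62.5²/81 = 6.0073
  stratum Q3: (1150/4250)²·60.1²/76 = 3.47979
  stratum Q4: (650/4250)²·302.2²/115 = 18.5755
V̂(ȳ_st) = 67.2426
SE(ȳ_st) = √67.2426 = 8.20016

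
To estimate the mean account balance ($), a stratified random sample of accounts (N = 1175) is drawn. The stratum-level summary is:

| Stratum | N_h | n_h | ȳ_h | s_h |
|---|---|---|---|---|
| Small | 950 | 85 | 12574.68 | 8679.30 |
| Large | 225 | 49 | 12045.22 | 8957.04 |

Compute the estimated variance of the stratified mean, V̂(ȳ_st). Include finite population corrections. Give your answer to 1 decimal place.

V̂(ȳ_st) = Σ W_h² (1 − n_h/N_h) s_h²/n_h, with W_h = N_h/N and N = 1175:
  stratum Small: (950/1175)²·(1 − 85/950)·8679.30²/85 = 527490
  stratum Large: (225/1175)²·(1 − 49/225)·8957.04²/49 = 46962.6
V̂(ȳ_st) = 574453

V̂(ȳ_st) ≈ 574452.9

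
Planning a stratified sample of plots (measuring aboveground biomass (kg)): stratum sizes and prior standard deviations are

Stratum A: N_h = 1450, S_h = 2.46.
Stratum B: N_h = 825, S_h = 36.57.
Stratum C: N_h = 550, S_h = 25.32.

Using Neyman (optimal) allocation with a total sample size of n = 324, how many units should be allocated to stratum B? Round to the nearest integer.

Neyman allocation: n_h = n · N_h S_h / Σ N_i S_i, with n = 324.
  stratum A: N_h·S_h = 1450·2.46 = 3567.00
  stratum B: N_h·S_h = 825·36.57 = 30170.25
  stratum C: N_h·S_h = 550·25.32 = 13926.00
Σ N_h S_h = 47663.25
n for stratum B = 324·30170.25/47663.25 = 205.088 → 205

205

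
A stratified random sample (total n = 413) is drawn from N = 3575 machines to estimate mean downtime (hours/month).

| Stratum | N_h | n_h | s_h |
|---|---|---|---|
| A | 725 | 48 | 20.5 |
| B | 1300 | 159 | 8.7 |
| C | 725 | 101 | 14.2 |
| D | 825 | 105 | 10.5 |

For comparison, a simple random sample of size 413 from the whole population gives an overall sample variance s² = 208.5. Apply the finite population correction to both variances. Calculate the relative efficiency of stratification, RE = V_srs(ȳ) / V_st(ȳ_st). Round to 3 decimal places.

RE ≈ 0.874

V̂(ȳ_st) = Σ W_h² (1 − n_h/N_h) s_h²/n_h, with W_h = N_h/N and N = 3575:
  stratum A: (725/3575)²·(1 − 48/725)·20.5²/48 = 0.336234
  stratum B: (1300/3575)²·(1 − 159/1300)·8.7²/159 = 0.0552482
  stratum C: (725/3575)²·(1 − 101/725)·14.2²/101 = 0.0706685
  stratum D: (825/3575)²·(1 − 105/825)·10.5²/105 = 0.0488004
V_st = 0.510951
V_srs = (1 − 413/3575)·208.5/413 = 0.446521
Relative efficiency = V_srs / V_st = 0.446521/0.510951 = 0.8739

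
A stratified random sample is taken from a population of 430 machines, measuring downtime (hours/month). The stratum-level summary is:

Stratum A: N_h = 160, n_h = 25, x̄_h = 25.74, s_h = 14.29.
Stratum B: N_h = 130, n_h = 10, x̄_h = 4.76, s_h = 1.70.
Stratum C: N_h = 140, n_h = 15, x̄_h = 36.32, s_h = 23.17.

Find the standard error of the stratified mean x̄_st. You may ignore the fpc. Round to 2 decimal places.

SE(x̄_st) ≈ 2.23

V̂(x̄_st) = Σ W_h² s_h²/n_h, with W_h = N_h/N and N = 430:
  stratum A: (160/430)²·14.29²/25 = 1.13091
  stratum B: (130/430)²·1.70²/10 = 0.0264148
  stratum C: (140/430)²·23.17²/15 = 3.79385
V̂(x̄_st) = 4.95117
SE(x̄_st) = √4.95117 = 2.22512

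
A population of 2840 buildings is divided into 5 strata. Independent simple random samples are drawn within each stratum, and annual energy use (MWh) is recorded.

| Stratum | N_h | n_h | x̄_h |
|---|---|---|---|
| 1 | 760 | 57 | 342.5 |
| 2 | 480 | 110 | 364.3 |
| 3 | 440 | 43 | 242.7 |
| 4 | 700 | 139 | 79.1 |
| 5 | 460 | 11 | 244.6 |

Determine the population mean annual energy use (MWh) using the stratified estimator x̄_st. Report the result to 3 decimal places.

x̄_st ≈ 249.943

N = Σ N_h = 2840. Stratum weights W_h = N_h/N.
x̄_st = (760·342.5 + 480·364.3 + 440·242.7 + 700·79.1 + 460·244.6) / 2840 = 249.94296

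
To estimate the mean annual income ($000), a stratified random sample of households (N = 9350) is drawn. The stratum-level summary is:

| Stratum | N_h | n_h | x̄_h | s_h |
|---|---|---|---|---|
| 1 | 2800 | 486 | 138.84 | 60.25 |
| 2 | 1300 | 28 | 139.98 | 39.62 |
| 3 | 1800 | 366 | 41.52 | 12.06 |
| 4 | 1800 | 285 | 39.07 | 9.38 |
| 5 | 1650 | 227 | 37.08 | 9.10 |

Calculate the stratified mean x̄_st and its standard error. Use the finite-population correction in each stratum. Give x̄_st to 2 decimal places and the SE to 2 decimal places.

x̄_st = Σ W_h x̄_h = (2800·138.84 + 1300·139.98 + 1800·41.52 + 1800·39.07 + 1650·37.08)/9350 = 83.09840
V̂(x̄_st) = Σ W_h² (1 − n_h/N_h) s_h²/n_h, with W_h = N_h/N and N = 9350:
  stratum 1: (2800/9350)²·(1 − 486/2800)·60.25²/486 = 0.553574
  stratum 2: (1300/9350)²·(1 − 28/1300)·39.62²/28 = 1.06042
  stratum 3: (1800/9350)²·(1 − 366/1800)·12.06²/366 = 0.0117331
  stratum 4: (1800/9350)²·(1 − 285/1800)·9.38²/285 = 0.00962992
  stratum 5: (1650/9350)²·(1 − 227/1650)·9.10²/227 = 0.00979766
V̂(x̄_st) = 1.64516
SE(x̄_st) = √1.64516 = 1.28264

x̄_st ≈ 83.10, SE ≈ 1.28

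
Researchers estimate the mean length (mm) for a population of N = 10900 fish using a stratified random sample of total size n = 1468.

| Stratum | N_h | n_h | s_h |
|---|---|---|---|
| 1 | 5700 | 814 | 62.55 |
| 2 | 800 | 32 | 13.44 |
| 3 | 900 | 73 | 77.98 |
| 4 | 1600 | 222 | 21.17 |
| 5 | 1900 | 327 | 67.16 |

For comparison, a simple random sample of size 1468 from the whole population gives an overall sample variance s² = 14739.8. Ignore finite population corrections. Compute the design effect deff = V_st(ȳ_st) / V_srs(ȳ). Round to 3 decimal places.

deff ≈ 0.237

V̂(ȳ_st) = Σ W_h² s_h²/n_h, with W_h = N_h/N and N = 10900:
  stratum 1: (5700/10900)²·62.55²/814 = 1.3144
  stratum 2: (800/10900)²·13.44²/32 = 0.0304071
  stratum 3: (900/10900)²·77.98²/73 = 0.567905
  stratum 4: (1600/10900)²·21.17²/222 = 0.0434986
  stratum 5: (1900/10900)²·67.16²/327 = 0.41911
V_st = 2.37532
V_srs = s²/n = 14739.8/1468 = 10.0407
deff = V_st / V_srs = 2.37532/10.0407 = 0.2366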